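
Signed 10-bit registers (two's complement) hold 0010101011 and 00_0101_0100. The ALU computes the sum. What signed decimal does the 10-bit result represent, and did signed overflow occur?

0010101011 = 171 (signed)
00_0101_0100 → 0001010100 = 84 (signed)
  0010101011
+ 0001010100
= 0011111111
Result 0011111111: MSB = 0 → value 255.
Both addends are non-negative and so is the stored result: no signed overflow.

255; no overflow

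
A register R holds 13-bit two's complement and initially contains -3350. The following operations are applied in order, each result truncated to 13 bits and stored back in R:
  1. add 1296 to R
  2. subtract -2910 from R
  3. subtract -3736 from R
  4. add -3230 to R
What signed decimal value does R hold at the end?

Start: R = -3350 = 1001011101010.
R = -3350 + 1296 = -2054 = 1011111111010
R = -2054 − (-2910) = 856 = 0001101011000
R = 856 − (-3736) = 4592; wraps to -3600 = 1000111110000
R = -3600 + (-3230) = -6830; wraps to 1362 = 0010101010010

1362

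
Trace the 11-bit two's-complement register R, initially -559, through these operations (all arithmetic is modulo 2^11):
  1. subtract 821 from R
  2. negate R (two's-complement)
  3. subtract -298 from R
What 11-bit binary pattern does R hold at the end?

Start: R = -559 = 10111010001.
R = -559 − 821 = -1380; wraps to 668 = 01010011100
R = −(668) = -668 = 10101100100
R = -668 − (-298) = -370 = 11010001110

11010001110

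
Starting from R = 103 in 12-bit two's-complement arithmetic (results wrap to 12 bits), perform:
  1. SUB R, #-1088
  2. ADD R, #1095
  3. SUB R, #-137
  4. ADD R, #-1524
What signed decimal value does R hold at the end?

Start: R = 103 = 000001100111.
R = 103 − (-1088) = 1191 = 010010100111
R = 1191 + 1095 = 2286; wraps to -1810 = 100011101110
R = -1810 − (-137) = -1673 = 100101110111
R = -1673 + (-1524) = -3197; wraps to 899 = 001110000011

899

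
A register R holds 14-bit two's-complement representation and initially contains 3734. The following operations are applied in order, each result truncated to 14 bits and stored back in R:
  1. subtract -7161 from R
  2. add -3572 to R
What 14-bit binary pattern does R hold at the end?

Start: R = 3734 = 00111010010110.
R = 3734 − (-7161) = 10895; wraps to -5489 = 10101010001111
R = -5489 + (-3572) = -9061; wraps to 7323 = 01110010011011

01110010011011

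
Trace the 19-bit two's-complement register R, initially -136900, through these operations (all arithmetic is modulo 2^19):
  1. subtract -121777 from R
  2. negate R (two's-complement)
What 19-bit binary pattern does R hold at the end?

0000011101100010011

Start: R = -136900 = 1011110100100111100.
R = -136900 − (-121777) = -15123 = 1111100010011101101
R = −(-15123) = 15123 = 0000011101100010011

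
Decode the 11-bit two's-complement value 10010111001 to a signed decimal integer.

MSB is 1, so the value is negative.
Unsigned reading: 1209. Subtract 2^11 = 2048: 1209 − 2048 = -839.

-839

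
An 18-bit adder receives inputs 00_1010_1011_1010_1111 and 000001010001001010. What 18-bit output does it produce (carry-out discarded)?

  001010101110101111
+ 000001010001001010
= 001011111111111001

001011111111111001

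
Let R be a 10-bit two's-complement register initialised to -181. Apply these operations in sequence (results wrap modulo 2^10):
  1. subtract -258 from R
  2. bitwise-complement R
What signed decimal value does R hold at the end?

Start: R = -181 = 1101001011.
R = -181 − (-258) = 77 = 0001001101
R = NOT 0001001101 = 1110110010 = -78

-78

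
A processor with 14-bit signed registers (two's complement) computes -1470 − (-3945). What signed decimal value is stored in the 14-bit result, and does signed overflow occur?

-1470 → 11101001000010
-3945 → 11000010010111
Subtract via negate-and-add: invert 11000010010111 + 1 = 00111101101001 (i.e. 3945).
  11101001000010
+ 00111101101001
= 00100110101011  (discard carry-out 1)
Result 00100110101011: MSB = 0 → value 2475.
Addends (after negating the subtrahend) have opposite signs, so signed overflow cannot occur.

2475; no overflow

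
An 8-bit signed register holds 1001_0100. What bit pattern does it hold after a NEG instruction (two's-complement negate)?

Invert: 01101011. Add 1: 01101100.

01101100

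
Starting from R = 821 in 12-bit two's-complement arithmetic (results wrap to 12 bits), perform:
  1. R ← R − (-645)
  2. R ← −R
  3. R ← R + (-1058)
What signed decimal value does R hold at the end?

1572

Start: R = 821 = 001100110101.
R = 821 − (-645) = 1466 = 010110111010
R = −(1466) = -1466 = 101001000110
R = -1466 + (-1058) = -2524; wraps to 1572 = 011000100100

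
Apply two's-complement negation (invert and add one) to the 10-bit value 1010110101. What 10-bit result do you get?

0101001011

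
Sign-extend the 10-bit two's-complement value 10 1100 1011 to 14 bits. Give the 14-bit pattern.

11111011001011

MSB of 1011001011 is 1; replicate it into the new high bits.
1111|1011001011 → 11111011001011 (still -309).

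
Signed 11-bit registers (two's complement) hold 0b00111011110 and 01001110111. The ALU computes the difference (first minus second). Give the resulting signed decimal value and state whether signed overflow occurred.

0b00111011110 → 00111011110 = 478 (signed)
01001110111 = 631 (signed)
Subtract via negate-and-add: invert 01001110111 + 1 = 10110001001 (i.e. -631).
  00111011110
+ 10110001001
= 11101100111
Result 11101100111: MSB = 1 → 1895 − 2048 = -153.
Addends (after negating the subtrahend) have opposite signs, so signed overflow cannot occur.

-153; no overflow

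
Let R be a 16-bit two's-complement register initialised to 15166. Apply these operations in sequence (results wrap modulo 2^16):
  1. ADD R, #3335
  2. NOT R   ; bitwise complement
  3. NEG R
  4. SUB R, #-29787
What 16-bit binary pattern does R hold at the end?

Start: R = 15166 = 0011101100111110.
R = 15166 + 3335 = 18501 = 0100100001000101
R = NOT 0100100001000101 = 1011011110111010 = -18502
R = −(-18502) = 18502 = 0100100001000110
R = 18502 − (-29787) = 48289; wraps to -17247 = 1011110010100001

1011110010100001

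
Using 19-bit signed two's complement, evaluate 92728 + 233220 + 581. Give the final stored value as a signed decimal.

-197759

92728 + 233220 = 325948 → wraps to -198340 (1001111100100111100)
-198340 + 581 = -197759 (1001111101110000001)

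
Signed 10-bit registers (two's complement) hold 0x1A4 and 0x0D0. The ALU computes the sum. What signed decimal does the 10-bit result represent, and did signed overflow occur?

-396; overflow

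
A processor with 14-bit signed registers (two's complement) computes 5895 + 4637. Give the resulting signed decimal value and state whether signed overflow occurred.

-5852; overflow

5895 → 01011100000111
4637 → 01001000011101
  01011100000111
+ 01001000011101
= 10100100100100
Result 10100100100100: MSB = 1 → 10532 − 16384 = -5852.
Both addends are non-negative but the stored result is negative: signed overflow. The true value 5895 + 4637 = 10532 lies outside [-8192, 8191].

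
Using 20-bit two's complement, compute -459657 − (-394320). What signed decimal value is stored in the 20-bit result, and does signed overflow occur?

-459657 → 10001111110001110111
-394320 → 10011111101110110000
Subtract via negate-and-add: invert 10011111101110110000 + 1 = 01100000010001010000 (i.e. 394320).
  10001111110001110111
+ 01100000010001010000
= 11110000000011000111
Result 11110000000011000111: MSB = 1 → 983239 − 1048576 = -65337.
Addends (after negating the subtrahend) have opposite signs, so signed overflow cannot occur.

-65337; no overflow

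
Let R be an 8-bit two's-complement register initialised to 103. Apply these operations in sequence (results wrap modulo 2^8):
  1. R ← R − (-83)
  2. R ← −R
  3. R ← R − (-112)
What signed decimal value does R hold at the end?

Start: R = 103 = 01100111.
R = 103 − (-83) = 186; wraps to -70 = 10111010
R = −(-70) = 70 = 01000110
R = 70 − (-112) = 182; wraps to -74 = 10110110

-74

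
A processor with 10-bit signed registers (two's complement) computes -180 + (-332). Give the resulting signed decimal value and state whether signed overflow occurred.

-512; no overflow

-180 → 1101001100
-332 → 1010110100
  1101001100
+ 1010110100
= 1000000000  (discard carry-out 1)
Result 1000000000: MSB = 1 → 512 − 1024 = -512.
Both addends are negative and so is the stored result: no signed overflow.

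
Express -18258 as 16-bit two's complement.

|-18258| = 18258 = 0100011101010010 in 16 bits.
Invert the bits: 1011100010101101. Add 1: 1011100010101110.
Check: 1011100010101110 reads as 47278 − 65536 = -18258.

1011100010101110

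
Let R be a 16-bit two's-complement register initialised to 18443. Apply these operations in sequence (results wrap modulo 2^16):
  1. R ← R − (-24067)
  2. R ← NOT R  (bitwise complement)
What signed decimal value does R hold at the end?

Start: R = 18443 = 0100100000001011.
R = 18443 − (-24067) = 42510; wraps to -23026 = 1010011000001110
R = NOT 1010011000001110 = 0101100111110001 = 23025

23025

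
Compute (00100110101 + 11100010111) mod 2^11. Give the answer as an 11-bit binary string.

00001001100

  00100110101
+ 11100010111
= 00001001100  (discard carry-out 1)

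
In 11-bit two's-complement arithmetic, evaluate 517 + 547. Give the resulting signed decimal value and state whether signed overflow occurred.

-984; overflow

517 → 01000000101
547 → 01000100011
  01000000101
+ 01000100011
= 10000101000
Result 10000101000: MSB = 1 → 1064 − 2048 = -984.
Both addends are non-negative but the stored result is negative: signed overflow. The true value 517 + 547 = 1064 lies outside [-1024, 1023].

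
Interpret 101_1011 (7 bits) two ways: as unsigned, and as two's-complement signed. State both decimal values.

unsigned = 91, signed = -37

Unsigned: 1011011 = 91.
Signed: MSB=1 → 91 − 128 = -37.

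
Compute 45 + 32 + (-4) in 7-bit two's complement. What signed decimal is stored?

45 + 32 = 77 → wraps to -51 (1001101)
-51 + (-4) = -55 (1001001)

-55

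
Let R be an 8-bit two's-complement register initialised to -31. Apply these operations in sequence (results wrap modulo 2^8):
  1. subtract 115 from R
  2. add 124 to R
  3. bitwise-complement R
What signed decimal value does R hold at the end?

21

Start: R = -31 = 11100001.
R = -31 − 115 = -146; wraps to 110 = 01101110
R = 110 + 124 = 234; wraps to -22 = 11101010
R = NOT 11101010 = 00010101 = 21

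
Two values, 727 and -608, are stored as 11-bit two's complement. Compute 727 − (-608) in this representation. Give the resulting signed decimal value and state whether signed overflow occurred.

727 → 01011010111
-608 → 10110100000
Subtract via negate-and-add: invert 10110100000 + 1 = 01001100000 (i.e. 608).
  01011010111
+ 01001100000
= 10100110111
Result 10100110111: MSB = 1 → 1335 − 2048 = -713.
Both addends (after negating the subtrahend) are non-negative but the stored result is negative: signed overflow. The true value 727 − (-608) = 1335 lies outside [-1024, 1023].

-713; overflow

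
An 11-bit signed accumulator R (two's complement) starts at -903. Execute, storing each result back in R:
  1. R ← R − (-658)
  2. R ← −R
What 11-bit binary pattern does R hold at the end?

00011110101

Start: R = -903 = 10001111001.
R = -903 − (-658) = -245 = 11100001011
R = −(-245) = 245 = 00011110101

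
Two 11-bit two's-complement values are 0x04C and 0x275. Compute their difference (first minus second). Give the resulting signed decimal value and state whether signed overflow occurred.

-553; no overflow

0x04C = 00001001100 = 76 (signed)
0x275 = 01001110101 = 629 (signed)
Subtract via negate-and-add: invert 01001110101 + 1 = 10110001011 (i.e. -629).
  00001001100
+ 10110001011
= 10111010111
Result 10111010111: MSB = 1 → 1495 − 2048 = -553.
Addends (after negating the subtrahend) have opposite signs, so signed overflow cannot occur.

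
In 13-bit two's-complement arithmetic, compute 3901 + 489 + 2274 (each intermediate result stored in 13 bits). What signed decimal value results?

-1528

3901 + 489 = 4390 → wraps to -3802 (1000100100110)
-3802 + 2274 = -1528 (1101000001000)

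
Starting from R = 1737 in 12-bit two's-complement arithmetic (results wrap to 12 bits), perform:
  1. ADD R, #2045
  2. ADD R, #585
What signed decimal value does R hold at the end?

271

Start: R = 1737 = 011011001001.
R = 1737 + 2045 = 3782; wraps to -314 = 111011000110
R = -314 + 585 = 271 = 000100001111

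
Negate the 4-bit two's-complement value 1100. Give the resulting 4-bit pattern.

Invert: 0011. Add 1: 0100.

0100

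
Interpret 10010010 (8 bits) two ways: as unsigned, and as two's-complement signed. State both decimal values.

unsigned = 146, signed = -110

Unsigned: 10010010 = 146.
Signed: MSB=1 → 146 − 256 = -110.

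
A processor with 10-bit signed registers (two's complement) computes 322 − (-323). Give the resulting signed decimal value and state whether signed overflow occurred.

-379; overflow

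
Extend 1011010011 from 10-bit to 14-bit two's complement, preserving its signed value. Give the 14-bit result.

MSB of 1011010011 is 1; replicate it into the new high bits.
1111|1011010011 → 11111011010011 (still -301).

11111011010011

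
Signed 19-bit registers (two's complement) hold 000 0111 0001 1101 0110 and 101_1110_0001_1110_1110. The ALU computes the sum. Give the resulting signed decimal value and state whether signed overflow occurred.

000 0111 0001 1101 0110 → 0000111000111010110 = 29142 (signed)
101_1110_0001_1110_1110 → 1011110000111101110 = -138770 (signed)
  0000111000111010110
+ 1011110000111101110
= 1100101001111000100
Result 1100101001111000100: MSB = 1 → 414660 − 524288 = -109628.
Addends have opposite signs, so signed overflow cannot occur.

-109628; no overflow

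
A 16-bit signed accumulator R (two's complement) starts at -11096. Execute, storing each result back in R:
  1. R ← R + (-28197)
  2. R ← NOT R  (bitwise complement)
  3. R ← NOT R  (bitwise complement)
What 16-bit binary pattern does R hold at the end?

Start: R = -11096 = 1101010010101000.
R = -11096 + (-28197) = -39293; wraps to 26243 = 0110011010000011
R = NOT 0110011010000011 = 1001100101111100 = -26244
R = NOT 1001100101111100 = 0110011010000011 = 26243

0110011010000011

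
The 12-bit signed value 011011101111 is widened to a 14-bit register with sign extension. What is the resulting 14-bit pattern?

00011011101111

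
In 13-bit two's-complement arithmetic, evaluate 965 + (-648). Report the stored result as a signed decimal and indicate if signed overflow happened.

965 → 0001111000101
-648 → 1110101111000
  0001111000101
+ 1110101111000
= 0000100111101  (discard carry-out 1)
Result 0000100111101: MSB = 0 → value 317.
Addends have opposite signs, so signed overflow cannot occur.

317; no overflow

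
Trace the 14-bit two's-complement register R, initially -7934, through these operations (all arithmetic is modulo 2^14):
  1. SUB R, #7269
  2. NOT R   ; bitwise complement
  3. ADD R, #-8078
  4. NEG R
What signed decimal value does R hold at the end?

-7124

Start: R = -7934 = 10000100000010.
R = -7934 − 7269 = -15203; wraps to 1181 = 00010010011101
R = NOT 00010010011101 = 11101101100010 = -1182
R = -1182 + (-8078) = -9260; wraps to 7124 = 01101111010100
R = −(7124) = -7124 = 10010000101100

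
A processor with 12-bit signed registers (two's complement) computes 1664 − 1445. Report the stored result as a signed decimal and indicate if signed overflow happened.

219; no overflow

1664 → 011010000000
1445 → 010110100101
Subtract via negate-and-add: invert 010110100101 + 1 = 101001011011 (i.e. -1445).
  011010000000
+ 101001011011
= 000011011011  (discard carry-out 1)
Result 000011011011: MSB = 0 → value 219.
Addends (after negating the subtrahend) have opposite signs, so signed overflow cannot occur.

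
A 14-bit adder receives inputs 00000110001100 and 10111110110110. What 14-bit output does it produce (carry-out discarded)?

  00000110001100
+ 10111110110110
= 11000101000010

11000101000010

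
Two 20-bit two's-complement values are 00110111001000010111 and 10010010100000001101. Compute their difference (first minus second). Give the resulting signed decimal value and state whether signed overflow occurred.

00110111001000010111 = 225815 (signed)
10010010100000001101 = -448499 (signed)
Subtract via negate-and-add: invert 10010010100000001101 + 1 = 01101101011111110011 (i.e. 448499).
  00110111001000010111
+ 01101101011111110011
= 10100100101000001010
Result 10100100101000001010: MSB = 1 → 674314 − 1048576 = -374262.
Both addends (after negating the subtrahend) are non-negative but the stored result is negative: signed overflow. The true value 225815 − (-448499) = 674314 lies outside [-524288, 524287].

-374262; overflow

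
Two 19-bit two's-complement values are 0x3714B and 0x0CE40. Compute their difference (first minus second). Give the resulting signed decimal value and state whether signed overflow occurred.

0x3714B = 0110111000101001011 = 225611 (signed)
0x0CE40 = 0001100111001000000 = 52800 (signed)
Subtract via negate-and-add: invert 0001100111001000000 + 1 = 1110011000111000000 (i.e. -52800).
  0110111000101001011
+ 1110011000111000000
= 0101010001100001011  (discard carry-out 1)
Result 0101010001100001011: MSB = 0 → value 172811.
Addends (after negating the subtrahend) have opposite signs, so signed overflow cannot occur.

172811; no overflow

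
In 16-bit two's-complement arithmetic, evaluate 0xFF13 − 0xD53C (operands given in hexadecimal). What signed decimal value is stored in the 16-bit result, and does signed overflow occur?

0xFF13 = 1111111100010011 = -237 (signed)
0xD53C = 1101010100111100 = -10948 (signed)
Subtract via negate-and-add: invert 1101010100111100 + 1 = 0010101011000100 (i.e. 10948).
  1111111100010011
+ 0010101011000100
= 0010100111010111  (discard carry-out 1)
Result 0010100111010111: MSB = 0 → value 10711.
Addends (after negating the subtrahend) have opposite signs, so signed overflow cannot occur.

10711; no overflow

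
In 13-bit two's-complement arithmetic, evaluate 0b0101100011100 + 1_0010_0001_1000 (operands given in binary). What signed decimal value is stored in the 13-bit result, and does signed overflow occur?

-716; no overflow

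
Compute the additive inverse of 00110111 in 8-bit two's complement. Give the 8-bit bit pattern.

Invert: 11001000. Add 1: 11001001.

11001001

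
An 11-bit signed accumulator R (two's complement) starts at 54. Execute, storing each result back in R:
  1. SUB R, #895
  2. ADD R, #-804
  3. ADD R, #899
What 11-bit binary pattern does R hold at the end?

10100010110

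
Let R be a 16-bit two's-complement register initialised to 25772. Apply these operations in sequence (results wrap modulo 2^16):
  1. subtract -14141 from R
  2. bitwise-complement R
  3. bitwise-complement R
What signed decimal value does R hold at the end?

-25623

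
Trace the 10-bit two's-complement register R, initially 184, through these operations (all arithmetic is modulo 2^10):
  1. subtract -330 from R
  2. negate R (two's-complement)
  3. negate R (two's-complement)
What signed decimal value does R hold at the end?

Start: R = 184 = 0010111000.
R = 184 − (-330) = 514; wraps to -510 = 1000000010
R = −(-510) = 510 = 0111111110
R = −(510) = -510 = 1000000010

-510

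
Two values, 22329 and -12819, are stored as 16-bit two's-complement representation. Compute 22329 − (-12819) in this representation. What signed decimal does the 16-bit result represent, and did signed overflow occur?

22329 → 0101011100111001
-12819 → 1100110111101101
Subtract via negate-and-add: invert 1100110111101101 + 1 = 0011001000010011 (i.e. 12819).
  0101011100111001
+ 0011001000010011
= 1000100101001100
Result 1000100101001100: MSB = 1 → 35148 − 65536 = -30388.
Both addends (after negating the subtrahend) are non-negative but the stored result is negative: signed overflow. The true value 22329 − (-12819) = 35148 lies outside [-32768, 32767].

-30388; overflow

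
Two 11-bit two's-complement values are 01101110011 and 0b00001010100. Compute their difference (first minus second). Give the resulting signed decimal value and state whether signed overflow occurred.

01101110011 = 883 (signed)
0b00001010100 → 00001010100 = 84 (signed)
Subtract via negate-and-add: invert 00001010100 + 1 = 11110101100 (i.e. -84).
  01101110011
+ 11110101100
= 01100011111  (discard carry-out 1)
Result 01100011111: MSB = 0 → value 799.
Addends (after negating the subtrahend) have opposite signs, so signed overflow cannot occur.

799; no overflow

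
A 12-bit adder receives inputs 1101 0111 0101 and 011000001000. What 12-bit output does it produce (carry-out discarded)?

001101111101

  110101110101
+ 011000001000
= 001101111101  (discard carry-out 1)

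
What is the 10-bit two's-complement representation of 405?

0110010101

405 is non-negative, so write it directly in 10 bits: 0110010101.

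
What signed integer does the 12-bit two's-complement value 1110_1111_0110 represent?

-266

MSB is 1, so the value is negative.
Unsigned reading: 3830. Subtract 2^12 = 4096: 3830 − 4096 = -266.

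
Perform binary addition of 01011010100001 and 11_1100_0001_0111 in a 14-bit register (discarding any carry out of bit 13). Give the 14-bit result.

01001010111000

  01011010100001
+ 11110000010111
= 01001010111000  (discard carry-out 1)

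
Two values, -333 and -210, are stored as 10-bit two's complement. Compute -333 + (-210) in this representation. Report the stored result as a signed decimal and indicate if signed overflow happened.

481; overflow

-333 → 1010110011
-210 → 1100101110
  1010110011
+ 1100101110
= 0111100001  (discard carry-out 1)
Result 0111100001: MSB = 0 → value 481.
Both addends are negative but the stored result is non-negative: signed overflow. The true value -333 + (-210) = -543 lies outside [-512, 511].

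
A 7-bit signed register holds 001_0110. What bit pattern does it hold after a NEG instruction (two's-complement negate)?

Invert: 1101001. Add 1: 1101010.

1101010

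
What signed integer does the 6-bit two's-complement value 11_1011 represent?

MSB is 1, so the value is negative.
Invert: 000100. Add 1: 000101 = 5. So the value is −5.

-5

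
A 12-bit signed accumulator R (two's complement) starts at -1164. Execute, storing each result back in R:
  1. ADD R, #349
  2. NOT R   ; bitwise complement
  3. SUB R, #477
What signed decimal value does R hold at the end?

Start: R = -1164 = 101101110100.
R = -1164 + 349 = -815 = 110011010001
R = NOT 110011010001 = 001100101110 = 814
R = 814 − 477 = 337 = 000101010001

337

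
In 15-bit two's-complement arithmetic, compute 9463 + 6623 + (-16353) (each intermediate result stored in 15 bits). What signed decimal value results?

9463 + 6623 = 16086 (011111011010110)
16086 + (-16353) = -267 (111111011110101)

-267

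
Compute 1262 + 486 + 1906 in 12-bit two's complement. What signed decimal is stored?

-442

1262 + 486 = 1748 (011011010100)
1748 + 1906 = 3654 → wraps to -442 (111001000110)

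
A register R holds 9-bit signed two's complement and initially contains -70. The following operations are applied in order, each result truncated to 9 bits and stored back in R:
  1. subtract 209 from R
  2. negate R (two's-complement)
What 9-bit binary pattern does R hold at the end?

100010111

Start: R = -70 = 110111010.
R = -70 − 209 = -279; wraps to 233 = 011101001
R = −(233) = -233 = 100010111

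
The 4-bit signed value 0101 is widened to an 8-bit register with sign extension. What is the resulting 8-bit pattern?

00000101

MSB of 0101 is 0; replicate it into the new high bits.
0000|0101 → 00000101 (still 5).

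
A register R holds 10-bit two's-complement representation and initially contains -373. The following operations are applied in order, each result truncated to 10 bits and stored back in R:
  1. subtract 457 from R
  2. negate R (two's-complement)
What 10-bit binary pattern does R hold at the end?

1100111110

Start: R = -373 = 1010001011.
R = -373 − 457 = -830; wraps to 194 = 0011000010
R = −(194) = -194 = 1100111110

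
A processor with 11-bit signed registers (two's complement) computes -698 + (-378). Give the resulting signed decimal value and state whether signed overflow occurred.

972; overflow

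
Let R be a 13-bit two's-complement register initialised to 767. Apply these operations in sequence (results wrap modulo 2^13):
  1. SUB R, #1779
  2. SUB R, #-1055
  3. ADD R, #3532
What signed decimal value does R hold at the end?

3575

Start: R = 767 = 0001011111111.
R = 767 − 1779 = -1012 = 1110000001100
R = -1012 − (-1055) = 43 = 0000000101011
R = 43 + 3532 = 3575 = 0110111110111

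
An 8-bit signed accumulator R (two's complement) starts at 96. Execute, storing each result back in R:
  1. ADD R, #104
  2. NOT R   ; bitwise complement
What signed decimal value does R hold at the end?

Start: R = 96 = 01100000.
R = 96 + 104 = 200; wraps to -56 = 11001000
R = NOT 11001000 = 00110111 = 55

55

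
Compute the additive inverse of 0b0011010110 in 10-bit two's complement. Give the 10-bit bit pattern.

1100101010

Invert: 1100101001. Add 1: 1100101010.
Check: 0011010110 = 214, 1100101010 = -214.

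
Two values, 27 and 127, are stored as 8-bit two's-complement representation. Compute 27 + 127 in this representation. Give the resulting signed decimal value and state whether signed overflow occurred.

-102; overflow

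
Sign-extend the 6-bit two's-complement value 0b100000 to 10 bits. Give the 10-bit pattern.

MSB of 100000 is 1; replicate it into the new high bits.
1111|100000 → 1111100000 (still -32).

1111100000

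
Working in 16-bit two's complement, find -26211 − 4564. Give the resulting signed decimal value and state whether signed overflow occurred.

-30775; no overflow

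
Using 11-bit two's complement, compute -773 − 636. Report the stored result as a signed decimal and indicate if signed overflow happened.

-773 → 10011111011
636 → 01001111100
Subtract via negate-and-add: invert 01001111100 + 1 = 10110000100 (i.e. -636).
  10011111011
+ 10110000100
= 01001111111  (discard carry-out 1)
Result 01001111111: MSB = 0 → value 639.
Both addends (after negating the subtrahend) are negative but the stored result is non-negative: signed overflow. The true value -773 − 636 = -1409 lies outside [-1024, 1023].

639; overflow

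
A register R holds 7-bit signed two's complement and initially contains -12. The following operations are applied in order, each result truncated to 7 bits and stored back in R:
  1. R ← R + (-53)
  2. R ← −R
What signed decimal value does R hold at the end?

-63

Start: R = -12 = 1110100.
R = -12 + (-53) = -65; wraps to 63 = 0111111
R = −(63) = -63 = 1000001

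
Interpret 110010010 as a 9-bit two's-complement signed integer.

-110

MSB is 1, so the value is negative.
Unsigned reading: 402. Subtract 2^9 = 512: 402 − 512 = -110.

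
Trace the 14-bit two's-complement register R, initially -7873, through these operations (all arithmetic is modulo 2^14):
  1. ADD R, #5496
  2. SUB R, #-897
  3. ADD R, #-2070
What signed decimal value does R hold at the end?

Start: R = -7873 = 10000100111111.
R = -7873 + 5496 = -2377 = 11011010110111
R = -2377 − (-897) = -1480 = 11101000111000
R = -1480 + (-2070) = -3550 = 11001000100010

-3550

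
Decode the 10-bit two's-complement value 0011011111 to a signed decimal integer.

MSB is 0, so the value is non-negative: 0011011111 = 223.

223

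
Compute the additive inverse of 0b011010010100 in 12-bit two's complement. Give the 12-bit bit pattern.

100101101100

Invert: 100101101011. Add 1: 100101101100.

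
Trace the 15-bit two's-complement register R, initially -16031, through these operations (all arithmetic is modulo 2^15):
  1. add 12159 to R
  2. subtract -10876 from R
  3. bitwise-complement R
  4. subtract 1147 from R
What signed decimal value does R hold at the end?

-8152

Start: R = -16031 = 100000101100001.
R = -16031 + 12159 = -3872 = 111000011100000
R = -3872 − (-10876) = 7004 = 001101101011100
R = NOT 001101101011100 = 110010010100011 = -7005
R = -7005 − 1147 = -8152 = 110000000101000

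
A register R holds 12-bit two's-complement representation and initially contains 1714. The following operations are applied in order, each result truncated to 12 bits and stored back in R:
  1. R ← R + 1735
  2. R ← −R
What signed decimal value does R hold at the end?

647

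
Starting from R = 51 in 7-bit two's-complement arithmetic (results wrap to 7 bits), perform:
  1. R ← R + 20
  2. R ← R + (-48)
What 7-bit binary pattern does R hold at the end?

0010111

Start: R = 51 = 0110011.
R = 51 + 20 = 71; wraps to -57 = 1000111
R = -57 + (-48) = -105; wraps to 23 = 0010111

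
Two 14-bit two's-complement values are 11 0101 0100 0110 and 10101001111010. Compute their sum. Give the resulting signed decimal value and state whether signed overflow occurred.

8128; overflow

11 0101 0100 0110 → 11010101000110 = -2746 (signed)
10101001111010 = -5510 (signed)
  11010101000110
+ 10101001111010
= 01111111000000  (discard carry-out 1)
Result 01111111000000: MSB = 0 → value 8128.
Both addends are negative but the stored result is non-negative: signed overflow. The true value -2746 + (-5510) = -8256 lies outside [-8192, 8191].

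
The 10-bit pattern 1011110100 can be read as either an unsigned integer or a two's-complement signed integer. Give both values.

Unsigned: 1011110100 = 756.
Signed: MSB=1 → 756 − 1024 = -268.

unsigned = 756, signed = -268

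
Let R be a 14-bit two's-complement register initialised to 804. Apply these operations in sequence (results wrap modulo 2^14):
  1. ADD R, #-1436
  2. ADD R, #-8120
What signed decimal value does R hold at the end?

7632

Start: R = 804 = 00001100100100.
R = 804 + (-1436) = -632 = 11110110001000
R = -632 + (-8120) = -8752; wraps to 7632 = 01110111010000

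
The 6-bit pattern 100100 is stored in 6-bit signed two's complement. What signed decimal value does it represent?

MSB is 1, so the value is negative.
Invert: 011011. Add 1: 011100 = 28. So the value is −28.

-28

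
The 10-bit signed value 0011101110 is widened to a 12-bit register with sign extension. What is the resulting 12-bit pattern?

000011101110

MSB of 0011101110 is 0; replicate it into the new high bits.
00|0011101110 → 000011101110 (still 238).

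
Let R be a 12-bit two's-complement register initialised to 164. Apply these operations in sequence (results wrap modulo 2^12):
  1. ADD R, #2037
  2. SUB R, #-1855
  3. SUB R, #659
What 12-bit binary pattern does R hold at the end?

110101000101

Start: R = 164 = 000010100100.
R = 164 + 2037 = 2201; wraps to -1895 = 100010011001
R = -1895 − (-1855) = -40 = 111111011000
R = -40 − 659 = -699 = 110101000101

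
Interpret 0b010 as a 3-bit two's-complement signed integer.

MSB is 0, so the value is non-negative: 010 = 2.

2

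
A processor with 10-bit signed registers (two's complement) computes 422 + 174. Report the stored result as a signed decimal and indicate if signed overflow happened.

422 → 0110100110
174 → 0010101110
  0110100110
+ 0010101110
= 1001010100
Result 1001010100: MSB = 1 → 596 − 1024 = -428.
Both addends are non-negative but the stored result is negative: signed overflow. The true value 422 + 174 = 596 lies outside [-512, 511].

-428; overflow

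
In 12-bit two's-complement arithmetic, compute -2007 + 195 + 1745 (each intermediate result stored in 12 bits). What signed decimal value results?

-67

-2007 + 195 = -1812 (100011101100)
-1812 + 1745 = -67 (111110111101)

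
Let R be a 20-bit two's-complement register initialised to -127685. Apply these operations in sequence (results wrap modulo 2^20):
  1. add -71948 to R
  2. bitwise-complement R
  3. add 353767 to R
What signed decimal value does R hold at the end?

-495177

Start: R = -127685 = 11100000110100111011.
R = -127685 + (-71948) = -199633 = 11001111010000101111
R = NOT 11001111010000101111 = 00110000101111010000 = 199632
R = 199632 + 353767 = 553399; wraps to -495177 = 10000111000110110111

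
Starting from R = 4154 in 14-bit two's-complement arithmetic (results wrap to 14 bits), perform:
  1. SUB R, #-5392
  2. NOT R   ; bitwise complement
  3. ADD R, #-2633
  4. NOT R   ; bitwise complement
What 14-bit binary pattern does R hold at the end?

Start: R = 4154 = 01000000111010.
R = 4154 − (-5392) = 9546; wraps to -6838 = 10010101001010
R = NOT 10010101001010 = 01101010110101 = 6837
R = 6837 + (-2633) = 4204 = 01000001101100
R = NOT 01000001101100 = 10111110010011 = -4205

10111110010011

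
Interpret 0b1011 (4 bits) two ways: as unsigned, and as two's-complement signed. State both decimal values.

unsigned = 11, signed = -5

Unsigned: 1011 = 11.
Signed: MSB=1 → 11 − 16 = -5.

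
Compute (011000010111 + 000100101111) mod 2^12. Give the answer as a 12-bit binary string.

  011000010111
+ 000100101111
= 011101000110

011101000110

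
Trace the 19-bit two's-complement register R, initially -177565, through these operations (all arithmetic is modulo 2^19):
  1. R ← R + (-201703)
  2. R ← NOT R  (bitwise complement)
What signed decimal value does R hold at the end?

-145021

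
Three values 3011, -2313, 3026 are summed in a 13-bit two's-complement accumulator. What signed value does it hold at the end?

3011 + (-2313) = 698 (0001010111010)
698 + 3026 = 3724 (0111010001100)

3724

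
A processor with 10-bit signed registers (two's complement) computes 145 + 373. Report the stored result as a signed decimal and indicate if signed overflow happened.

145 → 0010010001
373 → 0101110101
  0010010001
+ 0101110101
= 1000000110
Result 1000000110: MSB = 1 → 518 − 1024 = -506.
Both addends are non-negative but the stored result is negative: signed overflow. The true value 145 + 373 = 518 lies outside [-512, 511].

-506; overflow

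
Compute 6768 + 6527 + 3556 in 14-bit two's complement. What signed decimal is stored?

467

6768 + 6527 = 13295 → wraps to -3089 (11001111101111)
-3089 + 3556 = 467 (00000111010011)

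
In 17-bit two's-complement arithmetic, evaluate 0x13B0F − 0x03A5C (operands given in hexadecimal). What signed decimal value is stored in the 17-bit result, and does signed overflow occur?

0x13B0F = 10011101100001111 = -50417 (signed)
0x03A5C = 00011101001011100 = 14940 (signed)
Subtract via negate-and-add: invert 00011101001011100 + 1 = 11100010110100100 (i.e. -14940).
  10011101100001111
+ 11100010110100100
= 10000000010110011  (discard carry-out 1)
Result 10000000010110011: MSB = 1 → 65715 − 131072 = -65357.
Both addends (after negating the subtrahend) are negative and so is the stored result: no signed overflow.

-65357; no overflow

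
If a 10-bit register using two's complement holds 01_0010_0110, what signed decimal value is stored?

294

MSB is 0, so the value is non-negative: 0100100110 = 294.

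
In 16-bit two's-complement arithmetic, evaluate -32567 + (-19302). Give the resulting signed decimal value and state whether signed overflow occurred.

-32567 → 1000000011001001
-19302 → 1011010010011010
  1000000011001001
+ 1011010010011010
= 0011010101100011  (discard carry-out 1)
Result 0011010101100011: MSB = 0 → value 13667.
Both addends are negative but the stored result is non-negative: signed overflow. The true value -32567 + (-19302) = -51869 lies outside [-32768, 32767].

13667; overflow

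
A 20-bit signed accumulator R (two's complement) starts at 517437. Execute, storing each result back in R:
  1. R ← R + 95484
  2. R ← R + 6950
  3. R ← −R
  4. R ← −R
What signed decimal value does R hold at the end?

Start: R = 517437 = 01111110010100111101.
R = 517437 + 95484 = 612921; wraps to -435655 = 10010101101000111001
R = -435655 + 6950 = -428705 = 10010111010101011111
R = −(-428705) = 428705 = 01101000101010100001
R = −(428705) = -428705 = 10010111010101011111

-428705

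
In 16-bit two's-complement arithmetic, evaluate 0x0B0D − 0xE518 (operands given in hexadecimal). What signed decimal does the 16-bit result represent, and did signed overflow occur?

0x0B0D = 0000101100001101 = 2829 (signed)
0xE518 = 1110010100011000 = -6888 (signed)
Subtract via negate-and-add: invert 1110010100011000 + 1 = 0001101011101000 (i.e. 6888).
  0000101100001101
+ 0001101011101000
= 0010010111110101
Result 0010010111110101: MSB = 0 → value 9717.
Both addends (after negating the subtrahend) are non-negative and so is the stored result: no signed overflow.

9717; no overflow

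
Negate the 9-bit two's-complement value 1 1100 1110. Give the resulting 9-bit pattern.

000110010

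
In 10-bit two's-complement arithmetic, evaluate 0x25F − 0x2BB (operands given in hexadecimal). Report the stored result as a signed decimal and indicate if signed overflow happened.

-92; no overflow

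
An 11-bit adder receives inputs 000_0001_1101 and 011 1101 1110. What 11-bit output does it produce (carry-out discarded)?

  00000011101
+ 01111011110
= 01111111011

01111111011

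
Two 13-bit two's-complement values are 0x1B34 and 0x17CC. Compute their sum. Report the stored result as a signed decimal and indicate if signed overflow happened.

-3328; no overflow

0x1B34 = 1101100110100 = -1228 (signed)
0x17CC = 1011111001100 = -2100 (signed)
  1101100110100
+ 1011111001100
= 1001100000000  (discard carry-out 1)
Result 1001100000000: MSB = 1 → 4864 − 8192 = -3328.
Both addends are negative and so is the stored result: no signed overflow.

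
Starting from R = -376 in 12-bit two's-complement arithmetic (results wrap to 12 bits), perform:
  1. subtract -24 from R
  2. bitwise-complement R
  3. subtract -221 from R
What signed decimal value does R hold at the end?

572

Start: R = -376 = 111010001000.
R = -376 − (-24) = -352 = 111010100000
R = NOT 111010100000 = 000101011111 = 351
R = 351 − (-221) = 572 = 001000111100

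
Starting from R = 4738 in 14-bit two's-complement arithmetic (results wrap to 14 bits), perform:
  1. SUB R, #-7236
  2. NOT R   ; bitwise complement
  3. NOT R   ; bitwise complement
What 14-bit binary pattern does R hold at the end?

10111011000110

Start: R = 4738 = 01001010000010.
R = 4738 − (-7236) = 11974; wraps to -4410 = 10111011000110
R = NOT 10111011000110 = 01000100111001 = 4409
R = NOT 01000100111001 = 10111011000110 = -4410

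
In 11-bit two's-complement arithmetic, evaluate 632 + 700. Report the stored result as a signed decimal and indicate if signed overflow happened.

632 → 01001111000
700 → 01010111100
  01001111000
+ 01010111100
= 10100110100
Result 10100110100: MSB = 1 → 1332 − 2048 = -716.
Both addends are non-negative but the stored result is negative: signed overflow. The true value 632 + 700 = 1332 lies outside [-1024, 1023].

-716; overflow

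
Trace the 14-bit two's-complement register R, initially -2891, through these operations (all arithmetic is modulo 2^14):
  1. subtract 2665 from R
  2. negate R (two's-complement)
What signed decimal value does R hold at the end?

5556

Start: R = -2891 = 11010010110101.
R = -2891 − 2665 = -5556 = 10101001001100
R = −(-5556) = 5556 = 01010110110100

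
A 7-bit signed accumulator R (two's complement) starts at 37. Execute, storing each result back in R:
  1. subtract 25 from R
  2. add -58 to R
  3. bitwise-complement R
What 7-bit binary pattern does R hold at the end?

0101101

Start: R = 37 = 0100101.
R = 37 − 25 = 12 = 0001100
R = 12 + (-58) = -46 = 1010010
R = NOT 1010010 = 0101101 = 45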